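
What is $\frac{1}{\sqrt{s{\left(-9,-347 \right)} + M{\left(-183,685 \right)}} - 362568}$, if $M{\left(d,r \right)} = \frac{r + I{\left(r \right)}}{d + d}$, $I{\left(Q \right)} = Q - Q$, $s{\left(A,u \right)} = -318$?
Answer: $- \frac{132699888}{48112733109457} - \frac{i \sqrt{42848718}}{48112733109457} \approx -2.7581 \cdot 10^{-6} - 1.3605 \cdot 10^{-10} i$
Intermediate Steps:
$I{\left(Q \right)} = 0$
$M{\left(d,r \right)} = \frac{r}{2 d}$ ($M{\left(d,r \right)} = \frac{r + 0}{d + d} = \frac{r}{2 d}$)
$\frac{1}{\sqrt{s{\left(-9,-347 \right)} + M{\left(-183,685 \right)}} - 362568} = \frac{1}{\sqrt{-318 + \frac{1}{2} \cdot 685 \frac{1}{-183}} - 362568} = \frac{1}{\sqrt{-318 + \frac{1}{2} \cdot 685 \left(- \frac{1}{183}\right)} - 362568} = \frac{1}{\sqrt{-318 - \frac{685}{366}} - 362568} = \frac{1}{\sqrt{- \frac{117073}{366}} - 362568} = \frac{1}{\frac{i \sqrt{42848718}}{366} - 362568} = \frac{1}{-362568 + \frac{i \sqrt{42848718}}{366}}$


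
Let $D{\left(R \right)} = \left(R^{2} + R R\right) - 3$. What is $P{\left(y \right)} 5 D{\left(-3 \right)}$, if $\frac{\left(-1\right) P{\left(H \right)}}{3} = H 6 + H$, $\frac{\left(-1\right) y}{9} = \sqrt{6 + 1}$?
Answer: $14175 \sqrt{7} \approx 37504.0$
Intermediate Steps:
$D{\left(R \right)} = -3 + 2 R^{2}$ ($D{\left(R \right)} = \left(R^{2} + R^{2}\right) - 3 = 2 R^{2} - 3 = -3 + 2 R^{2}$)
$y = - 9 \sqrt{7}$ ($y = - 9 \sqrt{6 + 1} = - 9 \sqrt{7} \approx -23.812$)
$P{\left(H \right)} = - 21 H$ ($P{\left(H \right)} = - 3 \left(H 6 + H\right) = - 3 \left(6 H + H\right) = - 3 \cdot 7 H = - 21 H$)
$P{\left(y \right)} 5 D{\left(-3 \right)} = - 21 \left(- 9 \sqrt{7}\right) 5 \left(-3 + 2 \left(-3\right)^{2}\right) = 189 \sqrt{7} \cdot 5 \left(-3 + 2 \cdot 9\right) = 945 \sqrt{7} \left(-3 + 18\right) = 945 \sqrt{7} \cdot 15 = 14175 \sqrt{7}$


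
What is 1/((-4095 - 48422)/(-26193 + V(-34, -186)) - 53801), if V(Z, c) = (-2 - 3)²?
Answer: -26168/1407812051 ≈ -1.8588e-5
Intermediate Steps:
V(Z, c) = 25 (V(Z, c) = (-5)² = 25)
1/((-4095 - 48422)/(-26193 + V(-34, -186)) - 53801) = 1/((-4095 - 48422)/(-26193 + 25) - 53801) = 1/(-52517/(-26168) - 53801) = 1/(-52517*(-1/26168) - 53801) = 1/(52517/26168 - 53801) = 1/(-1407812051/26168) = -26168/1407812051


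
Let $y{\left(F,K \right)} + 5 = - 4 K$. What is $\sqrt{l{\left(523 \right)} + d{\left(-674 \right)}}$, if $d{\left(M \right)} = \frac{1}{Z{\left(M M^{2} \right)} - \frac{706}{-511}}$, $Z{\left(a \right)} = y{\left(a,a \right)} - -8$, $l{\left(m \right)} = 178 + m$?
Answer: $\frac{\sqrt{274561211953160026110114270}}{625836059295} \approx 26.476$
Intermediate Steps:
$y{\left(F,K \right)} = -5 - 4 K$
$Z{\left(a \right)} = 3 - 4 a$ ($Z{\left(a \right)} = \left(-5 - 4 a\right) - -8 = \left(-5 - 4 a\right) + 8 = 3 - 4 a$)
$d{\left(M \right)} = \frac{1}{\frac{2239}{511} - 4 M^{3}}$ ($d{\left(M \right)} = \frac{1}{\left(3 - 4 M M^{2}\right) - \frac{706}{-511}} = \frac{1}{\left(3 - 4 M^{3}\right) - - \frac{706}{511}} = \frac{1}{\left(3 - 4 M^{3}\right) + \frac{706}{511}} = \frac{1}{\frac{2239}{511} - 4 M^{3}}$)
$\sqrt{l{\left(523 \right)} + d{\left(-674 \right)}} = \sqrt{\left(178 + 523\right) - \frac{511}{-2239 + 2044 \left(-674\right)^{3}}} = \sqrt{701 - \frac{511}{-2239 + 2044 \left(-306182024\right)}} = \sqrt{701 - \frac{511}{-2239 - 625836057056}} = \sqrt{701 - \frac{511}{-625836059295}} = \sqrt{701 - - \frac{511}{625836059295}} = \sqrt{701 + \frac{511}{625836059295}} = \sqrt{\frac{438711077566306}{625836059295}} = \frac{\sqrt{274561211953160026110114270}}{625836059295}$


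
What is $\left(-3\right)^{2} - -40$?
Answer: $49$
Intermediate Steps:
$\left(-3\right)^{2} - -40 = 9 + 40 = 49$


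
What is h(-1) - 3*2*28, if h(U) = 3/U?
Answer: -171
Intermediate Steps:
h(-1) - 3*2*28 = 3/(-1) - 3*2*28 = 3*(-1) - 6*28 = -3 - 168 = -171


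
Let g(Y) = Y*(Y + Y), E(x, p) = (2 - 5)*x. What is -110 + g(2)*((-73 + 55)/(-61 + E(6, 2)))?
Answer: -8546/79 ≈ -108.18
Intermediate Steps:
E(x, p) = -3*x
g(Y) = 2*Y**2 (g(Y) = Y*(2*Y) = 2*Y**2)
-110 + g(2)*((-73 + 55)/(-61 + E(6, 2))) = -110 + (2*2**2)*((-73 + 55)/(-61 - 3*6)) = -110 + (2*4)*(-18/(-61 - 18)) = -110 + 8*(-18/(-79)) = -110 + 8*(-18*(-1/79)) = -110 + 8*(18/79) = -110 + 144/79 = -8546/79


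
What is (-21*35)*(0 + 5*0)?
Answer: 0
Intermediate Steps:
(-21*35)*(0 + 5*0) = -735*(0 + 0) = -735*0 = 0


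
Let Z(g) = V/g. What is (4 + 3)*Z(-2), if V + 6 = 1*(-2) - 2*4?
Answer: 56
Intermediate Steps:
V = -16 (V = -6 + (1*(-2) - 2*4) = -6 + (-2 - 8) = -6 - 10 = -16)
Z(g) = -16/g
(4 + 3)*Z(-2) = (4 + 3)*(-16/(-2)) = 7*(-16*(-½)) = 7*8 = 56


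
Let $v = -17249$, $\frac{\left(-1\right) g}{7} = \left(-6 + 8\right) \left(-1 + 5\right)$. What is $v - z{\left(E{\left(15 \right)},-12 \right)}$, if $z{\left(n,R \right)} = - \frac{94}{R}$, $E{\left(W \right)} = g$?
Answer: $- \frac{103541}{6} \approx -17257.0$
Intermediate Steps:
$g = -56$ ($g = - 7 \left(-6 + 8\right) \left(-1 + 5\right) = - 7 \cdot 2 \cdot 4 = \left(-7\right) 8 = -56$)
$E{\left(W \right)} = -56$
$v - z{\left(E{\left(15 \right)},-12 \right)} = -17249 - - \frac{94}{-12} = -17249 - \left(-94\right) \left(- \frac{1}{12}\right) = -17249 - \frac{47}{6} = - \frac{103541}{6}$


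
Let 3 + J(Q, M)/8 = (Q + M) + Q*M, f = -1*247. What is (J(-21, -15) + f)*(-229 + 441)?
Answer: 415732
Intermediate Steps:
f = -247
J(Q, M) = -24 + 8*M + 8*Q + 8*M*Q (J(Q, M) = -24 + 8*((Q + M) + Q*M) = -24 + 8*((M + Q) + M*Q) = -24 + 8*(M + Q + M*Q) = -24 + (8*M + 8*Q + 8*M*Q) = -24 + 8*M + 8*Q + 8*M*Q)
(J(-21, -15) + f)*(-229 + 441) = ((-24 + 8*(-15) + 8*(-21) + 8*(-15)*(-21)) - 247)*(-229 + 441) = ((-24 - 120 - 168 + 2520) - 247)*212 = (2208 - 247)*212 = 1961*212 = 415732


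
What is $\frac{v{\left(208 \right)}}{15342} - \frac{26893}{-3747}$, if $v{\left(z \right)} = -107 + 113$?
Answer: $\frac{68769148}{9581079} \approx 7.1776$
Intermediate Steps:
$v{\left(z \right)} = 6$
$\frac{v{\left(208 \right)}}{15342} - \frac{26893}{-3747} = \frac{6}{15342} - \frac{26893}{-3747} = 6 \cdot \frac{1}{15342} - - \frac{26893}{3747} = \frac{1}{2557} + \frac{26893}{3747} = \frac{68769148}{9581079}$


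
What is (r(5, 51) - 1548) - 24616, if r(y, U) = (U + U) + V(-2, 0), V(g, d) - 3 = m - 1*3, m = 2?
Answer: -26060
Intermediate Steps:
V(g, d) = 2 (V(g, d) = 3 + (2 - 1*3) = 3 + (2 - 3) = 3 - 1 = 2)
r(y, U) = 2 + 2*U (r(y, U) = (U + U) + 2 = 2*U + 2 = 2 + 2*U)
(r(5, 51) - 1548) - 24616 = ((2 + 2*51) - 1548) - 24616 = ((2 + 102) - 1548) - 24616 = (104 - 1548) - 24616 = -1444 - 24616 = -26060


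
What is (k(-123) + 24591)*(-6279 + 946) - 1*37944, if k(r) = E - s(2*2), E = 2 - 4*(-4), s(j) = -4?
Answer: -131299073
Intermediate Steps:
E = 18 (E = 2 + 16 = 18)
k(r) = 22 (k(r) = 18 - 1*(-4) = 18 + 4 = 22)
(k(-123) + 24591)*(-6279 + 946) - 1*37944 = (22 + 24591)*(-6279 + 946) - 1*37944 = 24613*(-5333) - 37944 = -131261129 - 37944 = -131299073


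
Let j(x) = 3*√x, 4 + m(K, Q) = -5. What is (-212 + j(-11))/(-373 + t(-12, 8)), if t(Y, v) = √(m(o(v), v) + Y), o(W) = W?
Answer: (212 - 3*I*√11)/(373 - I*√21) ≈ 0.56861 - 0.01969*I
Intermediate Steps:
m(K, Q) = -9 (m(K, Q) = -4 - 5 = -9)
t(Y, v) = √(-9 + Y)
(-212 + j(-11))/(-373 + t(-12, 8)) = (-212 + 3*√(-11))/(-373 + √(-9 - 12)) = (-212 + 3*(I*√11))/(-373 + √(-21)) = (-212 + 3*I*√11)/(-373 + I*√21)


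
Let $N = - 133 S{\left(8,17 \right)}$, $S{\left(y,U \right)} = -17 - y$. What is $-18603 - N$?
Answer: $-21928$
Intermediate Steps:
$N = 3325$ ($N = - 133 \left(-17 - 8\right) = \left(-133\right) \left(-25\right) = 3325$)
$-18603 - N = -18603 - 3325 = -21928$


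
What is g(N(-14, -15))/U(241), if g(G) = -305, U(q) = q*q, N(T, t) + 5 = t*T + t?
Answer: -305/58081 ≈ -0.0052513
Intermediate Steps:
N(T, t) = -5 + t + T*t (N(T, t) = -5 + (t*T + t) = -5 + (T*t + t) = -5 + (t + T*t) = -5 + t + T*t)
U(q) = q**2
g(N(-14, -15))/U(241) = -305/(241**2) = -305/58081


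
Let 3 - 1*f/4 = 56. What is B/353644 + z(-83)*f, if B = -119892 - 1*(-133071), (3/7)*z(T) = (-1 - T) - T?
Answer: -28864410101/353644 ≈ -81620.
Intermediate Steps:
z(T) = -7/3 - 14*T/3 (z(T) = 7*((-1 - T) - T)/3 = 7*(-1 - 2*T)/3 = -7/3 - 14*T/3)
f = -212 (f = 12 - 4*56 = 12 - 224 = -212)
B = 13179 (B = -119892 + 133071 = 13179)
B/353644 + z(-83)*f = 13179/353644 + (-7/3 - 14/3*(-83))*(-212) = 13179*(1/353644) + (-7/3 + 1162/3)*(-212) = 13179/353644 + 385*(-212) = 13179/353644 - 81620 = -28864410101/353644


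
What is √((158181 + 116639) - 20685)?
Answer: √254135 ≈ 504.12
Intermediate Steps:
√((158181 + 116639) - 20685) = √(274820 - 20685) = √254135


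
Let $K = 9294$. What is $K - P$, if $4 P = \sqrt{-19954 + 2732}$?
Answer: $9294 - \frac{i \sqrt{17222}}{4} \approx 9294.0 - 32.808 i$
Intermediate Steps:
$P = \frac{i \sqrt{17222}}{4}$ ($P = \frac{\sqrt{-19954 + 2732}}{4} = \frac{\sqrt{-17222}}{4} = \frac{i \sqrt{17222}}{4} \approx 32.808 i$)
$K - P = 9294 - \frac{i \sqrt{17222}}{4}$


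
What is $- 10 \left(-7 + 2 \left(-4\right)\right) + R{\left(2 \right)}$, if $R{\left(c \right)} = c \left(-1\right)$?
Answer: $148$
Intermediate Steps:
$R{\left(c \right)} = - c$
$- 10 \left(-7 + 2 \left(-4\right)\right) + R{\left(2 \right)} = - 10 \left(-7 + 2 \left(-4\right)\right) - 2 = - 10 \left(-7 - 8\right) - 2 = \left(-10\right) \left(-15\right) - 2 = 150 - 2 = 148$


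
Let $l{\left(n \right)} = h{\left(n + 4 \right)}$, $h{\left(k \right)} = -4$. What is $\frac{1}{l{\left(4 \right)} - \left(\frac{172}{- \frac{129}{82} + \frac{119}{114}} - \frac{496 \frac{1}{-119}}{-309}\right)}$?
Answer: $\frac{45485727}{14599288888} \approx 0.0031156$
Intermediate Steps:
$l{\left(n \right)} = -4$
$\frac{1}{l{\left(4 \right)} - \left(\frac{172}{- \frac{129}{82} + \frac{119}{114}} - \frac{496 \frac{1}{-119}}{-309}\right)} = \frac{1}{-4 - \left(\frac{172}{- \frac{129}{82} + \frac{119}{114}} - \frac{496 \frac{1}{-119}}{-309}\right)} = \frac{1}{-4 - \left(\frac{172}{\left(-129\right) \frac{1}{82} + 119 \cdot \frac{1}{114}} - 496 \left(- \frac{1}{119}\right) \left(- \frac{1}{309}\right)\right)} = \frac{1}{-4 - \left(- \frac{496}{36771} + \frac{172}{- \frac{129}{82} + \frac{119}{114}}\right)} = \frac{1}{-4 - \left(- \frac{496}{36771} + \frac{172}{- \frac{1237}{2337}}\right)} = \frac{1}{-4 + \left(\frac{496}{36771} - - \frac{401964}{1237}\right)} = \frac{1}{-4 + \left(\frac{496}{36771} + \frac{401964}{1237}\right)} = \frac{1}{-4 + \frac{14781231796}{45485727}} = \frac{1}{\frac{14599288888}{45485727}} = \frac{45485727}{14599288888}$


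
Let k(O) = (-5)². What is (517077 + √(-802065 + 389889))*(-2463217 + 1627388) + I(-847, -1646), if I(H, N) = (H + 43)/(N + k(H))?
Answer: -700576669920489/1621 - 3343316*I*√25761 ≈ -4.3219e+11 - 5.3661e+8*I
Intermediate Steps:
k(O) = 25
I(H, N) = (43 + H)/(25 + N) (I(H, N) = (H + 43)/(N + 25) = (43 + H)/(25 + N))
(517077 + √(-802065 + 389889))*(-2463217 + 1627388) + I(-847, -1646) = (517077 + √(-802065 + 389889))*(-2463217 + 1627388) + (43 - 847)/(25 - 1646) = (517077 + √(-412176))*(-835829) - 804/(-1621) = (517077 + 4*I*√25761)*(-835829) - 1/1621*(-804) = (-432187951833 - 3343316*I*√25761) + 804/1621 = -700576669920489/1621 - 3343316*I*√25761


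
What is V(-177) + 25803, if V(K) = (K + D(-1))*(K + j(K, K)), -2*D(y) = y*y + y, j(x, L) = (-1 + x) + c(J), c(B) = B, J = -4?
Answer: 89346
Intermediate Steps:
j(x, L) = -5 + x (j(x, L) = (-1 + x) - 4 = -5 + x)
D(y) = -y/2 - y²/2 (D(y) = -(y*y + y)/2 = -(y² + y)/2 = -(y + y²)/2 = -y/2 - y²/2)
V(K) = K*(-5 + 2*K) (V(K) = (K - ½*(-1)*(1 - 1))*(K + (-5 + K)) = (K - ½*(-1)*0)*(-5 + 2*K) = (K + 0)*(-5 + 2*K) = K*(-5 + 2*K))
V(-177) + 25803 = -177*(-5 + 2*(-177)) + 25803 = -177*(-5 - 354) + 25803 = -177*(-359) + 25803 = 63543 + 25803 = 89346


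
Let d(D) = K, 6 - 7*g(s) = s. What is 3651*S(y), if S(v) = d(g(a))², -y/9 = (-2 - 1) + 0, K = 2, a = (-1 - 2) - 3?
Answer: 14604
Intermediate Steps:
a = -6 (a = -3 - 3 = -6)
g(s) = 6/7 - s/7
y = 27 (y = -9*((-2 - 1) + 0) = -9*(-3 + 0) = -9*(-3) = 27)
d(D) = 2
S(v) = 4 (S(v) = 2² = 4)
3651*S(y) = 3651*4 = 14604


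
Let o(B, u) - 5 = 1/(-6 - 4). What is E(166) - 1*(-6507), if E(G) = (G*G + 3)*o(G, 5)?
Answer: 1415461/10 ≈ 1.4155e+5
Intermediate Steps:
o(B, u) = 49/10 (o(B, u) = 5 + 1/(-6 - 4) = 5 + 1/(-10) = 5 - 1/10 = 49/10)
E(G) = 147/10 + 49*G**2/10 (E(G) = (G*G + 3)*(49/10) = (G**2 + 3)*(49/10) = (3 + G**2)*(49/10) = 147/10 + 49*G**2/10)
E(166) - 1*(-6507) = (147/10 + (49/10)*166**2) - 1*(-6507) = (147/10 + (49/10)*27556) + 6507 = (147/10 + 675122/5) + 6507 = 1350391/10 + 6507 = 1415461/10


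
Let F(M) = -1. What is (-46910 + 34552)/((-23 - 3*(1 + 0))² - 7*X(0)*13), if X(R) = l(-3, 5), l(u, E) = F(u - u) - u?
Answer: -6179/247 ≈ -25.016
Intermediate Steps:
l(u, E) = -1 - u
X(R) = 2 (X(R) = -1 - 1*(-3) = -1 + 3 = 2)
(-46910 + 34552)/((-23 - 3*(1 + 0))² - 7*X(0)*13) = (-46910 + 34552)/((-23 - 3*(1 + 0))² - 7*2*13) = -12358/((-23 - 3*1)² - 14*13) = -12358/((-23 - 3)² - 182) = -12358/((-26)² - 182) = -12358/(676 - 182) = -12358/494 = -12358*1/494 = -6179/247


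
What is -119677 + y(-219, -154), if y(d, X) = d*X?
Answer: -85951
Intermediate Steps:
y(d, X) = X*d
-119677 + y(-219, -154) = -119677 - 154*(-219) = -119677 + 33726 = -85951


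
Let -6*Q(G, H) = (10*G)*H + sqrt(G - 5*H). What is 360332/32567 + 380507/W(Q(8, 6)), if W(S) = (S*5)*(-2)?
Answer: 1825958101588/3752076637 - 1141521*I*sqrt(22)/1152110 ≈ 486.65 - 4.6473*I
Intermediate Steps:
Q(G, H) = -sqrt(G - 5*H)/6 - 5*G*H/3 (Q(G, H) = -((10*G)*H + sqrt(G - 5*H))/6 = -(10*G*H + sqrt(G - 5*H))/6 = -(sqrt(G - 5*H) + 10*G*H)/6 = -sqrt(G - 5*H)/6 - 5*G*H/3)
W(S) = -10*S (W(S) = (5*S)*(-2) = -10*S)
360332/32567 + 380507/W(Q(8, 6)) = 360332/32567 + 380507/((-10*(-sqrt(8 - 5*6)/6 - 5/3*8*6))) = 360332*(1/32567) + 380507/((-10*(-sqrt(8 - 30)/6 - 80))) = 360332/32567 + 380507/((-10*(-I*sqrt(22)/6 - 80))) = 360332/32567 + 380507/((-10*(-80 - I*sqrt(22)/6))) = 360332/32567 + 380507/(800 + 5*I*sqrt(22)/3)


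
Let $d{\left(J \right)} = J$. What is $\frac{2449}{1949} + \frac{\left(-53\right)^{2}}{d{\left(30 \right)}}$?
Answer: $\frac{5548211}{58470} \approx 94.89$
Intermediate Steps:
$\frac{2449}{1949} + \frac{\left(-53\right)^{2}}{d{\left(30 \right)}} = \frac{2449}{1949} + \frac{\left(-53\right)^{2}}{30} = 2449 \cdot \frac{1}{1949} + 2809 \cdot \frac{1}{30} = \frac{2449}{1949} + \frac{2809}{30} = \frac{5548211}{58470}$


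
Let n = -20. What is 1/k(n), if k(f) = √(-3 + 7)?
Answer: ½ ≈ 0.50000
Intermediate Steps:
k(f) = 2 (k(f) = √4 = 2)
1/k(n) = 1/2 = ½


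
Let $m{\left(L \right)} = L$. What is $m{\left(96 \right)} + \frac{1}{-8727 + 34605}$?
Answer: $\frac{2484289}{25878} \approx 96.0$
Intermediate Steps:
$m{\left(96 \right)} + \frac{1}{-8727 + 34605} = 96 + \frac{1}{-8727 + 34605} = 96 + \frac{1}{25878} = \frac{2484289}{25878}$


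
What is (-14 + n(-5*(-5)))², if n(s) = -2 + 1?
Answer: 225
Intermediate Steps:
n(s) = -1
(-14 + n(-5*(-5)))² = (-14 - 1)² = (-15)² = 225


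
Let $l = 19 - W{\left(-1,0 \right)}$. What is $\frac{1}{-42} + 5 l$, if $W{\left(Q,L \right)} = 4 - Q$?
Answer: $\frac{2939}{42} \approx 69.976$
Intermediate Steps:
$l = 14$ ($l = 19 - \left(4 - -1\right) = 19 - \left(4 + 1\right) = 19 - 5 = 14$)
$\frac{1}{-42} + 5 l = \frac{1}{-42} + 5 \cdot 14 = - \frac{1}{42} + 70 = \frac{2939}{42}$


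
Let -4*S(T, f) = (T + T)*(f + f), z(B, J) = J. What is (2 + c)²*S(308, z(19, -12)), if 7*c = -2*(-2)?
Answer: 171072/7 ≈ 24439.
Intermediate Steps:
S(T, f) = -T*f (S(T, f) = -(T + T)*(f + f)/4 = -2*T*2*f/4 = -T*f)
c = 4/7 (c = (-2*(-2))/7 = (⅐)*4 = 4/7 ≈ 0.57143)
(2 + c)²*S(308, z(19, -12)) = (2 + 4/7)²*(-1*308*(-12)) = (18/7)²*3696 = (324/49)*3696 = 171072/7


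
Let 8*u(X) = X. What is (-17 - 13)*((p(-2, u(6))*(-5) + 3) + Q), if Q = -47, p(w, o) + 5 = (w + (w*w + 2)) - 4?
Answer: 570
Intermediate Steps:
u(X) = X/8
p(w, o) = -7 + w + w² (p(w, o) = -5 + ((w + (w*w + 2)) - 4) = -5 + ((w + (w² + 2)) - 4) = -5 + ((w + (2 + w²)) - 4) = -5 + ((2 + w + w²) - 4) = -5 + (-2 + w + w²) = -7 + w + w²)
(-17 - 13)*((p(-2, u(6))*(-5) + 3) + Q) = (-17 - 13)*(((-7 - 2 + (-2)²)*(-5) + 3) - 47) = -30*(((-7 - 2 + 4)*(-5) + 3) - 47) = -30*((-5*(-5) + 3) - 47) = -30*((25 + 3) - 47) = -30*(28 - 47) = -30*(-19) = 570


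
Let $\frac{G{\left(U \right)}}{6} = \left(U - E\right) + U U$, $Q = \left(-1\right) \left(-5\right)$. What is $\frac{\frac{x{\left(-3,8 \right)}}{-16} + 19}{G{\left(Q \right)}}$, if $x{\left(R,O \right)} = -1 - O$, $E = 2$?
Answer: $\frac{313}{2688} \approx 0.11644$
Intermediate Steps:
$Q = 5$
$G{\left(U \right)} = -12 + 6 U + 6 U^{2}$ ($G{\left(U \right)} = 6 \left(\left(U - 2\right) + U U\right) = 6 \left(\left(U - 2\right) + U^{2}\right) = 6 \left(\left(-2 + U\right) + U^{2}\right) = 6 \left(-2 + U + U^{2}\right) = -12 + 6 U + 6 U^{2}$)
$\frac{\frac{x{\left(-3,8 \right)}}{-16} + 19}{G{\left(Q \right)}} = \frac{\frac{-1 - 8}{-16} + 19}{-12 + 6 \cdot 5 + 6 \cdot 5^{2}} = \frac{\left(-1 - 8\right) \left(- \frac{1}{16}\right) + 19}{-12 + 30 + 6 \cdot 25} = \frac{\left(-9\right) \left(- \frac{1}{16}\right) + 19}{-12 + 30 + 150} = \frac{\frac{9}{16} + 19}{168} = \frac{313}{16} \cdot \frac{1}{168} = \frac{313}{2688}$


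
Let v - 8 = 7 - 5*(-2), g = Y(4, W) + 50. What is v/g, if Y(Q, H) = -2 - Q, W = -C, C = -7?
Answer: 25/44 ≈ 0.56818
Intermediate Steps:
W = 7 (W = -1*(-7) = 7)
g = 44 (g = (-2 - 1*4) + 50 = (-2 - 4) + 50 = -6 + 50 = 44)
v = 25 (v = 8 + (7 - 5*(-2)) = 8 + (7 + 10) = 8 + 17 = 25)
v/g = 25/44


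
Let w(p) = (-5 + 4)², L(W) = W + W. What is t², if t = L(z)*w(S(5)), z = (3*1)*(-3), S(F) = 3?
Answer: 324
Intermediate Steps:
z = -9 (z = 3*(-3) = -9)
L(W) = 2*W
w(p) = 1 (w(p) = (-1)² = 1)
t = -18 (t = (2*(-9))*1 = -18*1 = -18)
t² = (-18)² = 324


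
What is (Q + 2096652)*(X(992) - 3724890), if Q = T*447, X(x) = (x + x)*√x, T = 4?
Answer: -7816458171600 + 16653219840*√62 ≈ -7.6853e+12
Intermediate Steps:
X(x) = 2*x^(3/2) (X(x) = (2*x)*√x = 2*x^(3/2))
Q = 1788 (Q = 4*447 = 1788)
(Q + 2096652)*(X(992) - 3724890) = (1788 + 2096652)*(2*992^(3/2) - 3724890) = 2098440*(2*(3968*√62) - 3724890) = 2098440*(7936*√62 - 3724890) = 2098440*(-3724890 + 7936*√62) = -7816458171600 + 16653219840*√62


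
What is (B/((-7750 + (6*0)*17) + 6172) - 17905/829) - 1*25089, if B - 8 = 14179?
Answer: -10953497177/436054 ≈ -25120.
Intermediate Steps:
B = 14187 (B = 8 + 14179 = 14187)
(B/((-7750 + (6*0)*17) + 6172) - 17905/829) - 1*25089 = (14187/((-7750 + (6*0)*17) + 6172) - 17905/829) - 1*25089 = (14187/((-7750 + 0*17) + 6172) - 17905*1/829) - 25089 = (14187/((-7750 + 0) + 6172) - 17905/829) - 25089 = (14187/(-7750 + 6172) - 17905/829) - 25089 = (14187/(-1578) - 17905/829) - 25089 = (14187*(-1/1578) - 17905/829) - 25089 = (-4729/526 - 17905/829) - 25089 = -13338371/436054 - 25089 = -10953497177/436054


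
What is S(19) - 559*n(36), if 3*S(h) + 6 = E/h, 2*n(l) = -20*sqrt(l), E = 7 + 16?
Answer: 1911689/57 ≈ 33538.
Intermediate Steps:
E = 23
n(l) = -10*sqrt(l) (n(l) = (-20*sqrt(l))/2 = -10*sqrt(l))
S(h) = -2 + 23/(3*h) (S(h) = -2 + (23/h)/3 = -2 + 23/(3*h))
S(19) - 559*n(36) = (-2 + (23/3)/19) - (-5590)*sqrt(36) = (-2 + (23/3)*(1/19)) - (-5590)*6 = (-2 + 23/57) - 559*(-60) = -91/57 + 33540 = 1911689/57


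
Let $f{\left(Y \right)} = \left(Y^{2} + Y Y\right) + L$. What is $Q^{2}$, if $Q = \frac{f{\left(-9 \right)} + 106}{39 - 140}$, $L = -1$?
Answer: $\frac{71289}{10201} \approx 6.9884$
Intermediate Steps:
$f{\left(Y \right)} = -1 + 2 Y^{2}$ ($f{\left(Y \right)} = \left(Y^{2} + Y Y\right) - 1 = \left(Y^{2} + Y^{2}\right) - 1 = 2 Y^{2} - 1 = -1 + 2 Y^{2}$)
$Q = - \frac{267}{101}$ ($Q = \frac{\left(-1 + 2 \left(-9\right)^{2}\right) + 106}{39 - 140} = \frac{\left(-1 + 2 \cdot 81\right) + 106}{-101} = \left(\left(-1 + 162\right) + 106\right) \left(- \frac{1}{101}\right) = \left(161 + 106\right) \left(- \frac{1}{101}\right) = 267 \left(- \frac{1}{101}\right) = - \frac{267}{101} \approx -2.6436$)
$Q^{2} = \left(- \frac{267}{101}\right)^{2} = \frac{71289}{10201}$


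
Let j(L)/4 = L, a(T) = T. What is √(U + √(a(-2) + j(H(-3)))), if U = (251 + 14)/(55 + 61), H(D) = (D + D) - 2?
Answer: √(7685 + 3364*I*√34)/58 ≈ 2.0672 + 1.4103*I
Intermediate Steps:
H(D) = -2 + 2*D (H(D) = 2*D - 2 = -2 + 2*D)
j(L) = 4*L
U = 265/116 ≈ 2.2845
√(U + √(a(-2) + j(H(-3)))) = √(265/116 + √(-2 + 4*(-2 + 2*(-3)))) = √(265/116 + √(-2 + 4*(-2 - 6))) = √(265/116 + √(-2 + 4*(-8))) = √(265/116 + √(-2 - 32)) = √(265/116 + √(-34)) = √(265/116 + I*√34)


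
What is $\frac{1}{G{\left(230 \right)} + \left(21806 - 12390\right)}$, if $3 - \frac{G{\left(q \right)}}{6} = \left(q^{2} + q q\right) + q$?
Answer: $- \frac{1}{626746} \approx -1.5955 \cdot 10^{-6}$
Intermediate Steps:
$G{\left(q \right)} = 18 - 12 q^{2} - 6 q$ ($G{\left(q \right)} = 18 - 6 \left(\left(q^{2} + q q\right) + q\right) = 18 - 6 \left(\left(q^{2} + q^{2}\right) + q\right) = 18 - 6 \left(2 q^{2} + q\right) = 18 - 6 \left(q + 2 q^{2}\right) = 18 - \left(6 q + 12 q^{2}\right) = 18 - 12 q^{2} - 6 q$)
$\frac{1}{G{\left(230 \right)} + \left(21806 - 12390\right)} = \frac{1}{\left(18 - 12 \cdot 230^{2} - 1380\right) + \left(21806 - 12390\right)} = \frac{1}{\left(18 - 634800 - 1380\right) + 9416} = \frac{1}{-636162 + 9416} = \frac{1}{-626746} = - \frac{1}{626746}$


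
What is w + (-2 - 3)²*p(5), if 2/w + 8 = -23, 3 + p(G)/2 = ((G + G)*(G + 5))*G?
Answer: 770348/31 ≈ 24850.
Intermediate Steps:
p(G) = -6 + 4*G²*(5 + G) (p(G) = -6 + 2*(((G + G)*(G + 5))*G) = -6 + 2*(((2*G)*(5 + G))*G) = -6 + 2*((2*G*(5 + G))*G) = -6 + 2*(2*G²*(5 + G)) = -6 + 4*G²*(5 + G))
w = -2/31 (w = 2/(-8 - 23) = 2/(-31) = 2*(-1/31) = -2/31 ≈ -0.064516)
w + (-2 - 3)²*p(5) = -2/31 + (-2 - 3)²*(-6 + 4*5³ + 20*5²) = -2/31 + (-5)²*(-6 + 4*125 + 20*25) = -2/31 + 25*(-6 + 500 + 500) = -2/31 + 25*994 = -2/31 + 24850 = 770348/31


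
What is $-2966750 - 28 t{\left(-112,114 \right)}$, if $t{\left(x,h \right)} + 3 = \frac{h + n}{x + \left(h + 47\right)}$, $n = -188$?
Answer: $- \frac{20766366}{7} \approx -2.9666 \cdot 10^{6}$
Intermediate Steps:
$t{\left(x,h \right)} = -3 + \frac{-188 + h}{47 + h + x}$ ($t{\left(x,h \right)} = -3 + \frac{h - 188}{x + \left(h + 47\right)} = -3 + \frac{-188 + h}{x + \left(47 + h\right)} = -3 + \frac{-188 + h}{47 + h + x}$)
$-2966750 - 28 t{\left(-112,114 \right)} = -2966750 - 28 \frac{-329 - -336 - 228}{47 + 114 - 112} = -2966750 - 28 \frac{-329 + 336 - 228}{49} = -2966750 - 28 \cdot \frac{1}{49} \left(-221\right) = -2966750 - 28 \left(- \frac{221}{49}\right) = -2966750 - - \frac{884}{7} = -2966750 + \frac{884}{7} = - \frac{20766366}{7}$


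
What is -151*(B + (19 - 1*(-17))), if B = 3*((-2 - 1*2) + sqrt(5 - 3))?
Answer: -3624 - 453*sqrt(2) ≈ -4264.6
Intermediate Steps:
B = -12 + 3*sqrt(2) (B = 3*((-2 - 2) + sqrt(2)) = 3*(-4 + sqrt(2)) = -12 + 3*sqrt(2) ≈ -7.7574)
-151*(B + (19 - 1*(-17))) = -151*((-12 + 3*sqrt(2)) + (19 - 1*(-17))) = -151*((-12 + 3*sqrt(2)) + (19 + 17)) = -151*((-12 + 3*sqrt(2)) + 36) = -151*(24 + 3*sqrt(2)) = -3624 - 453*sqrt(2)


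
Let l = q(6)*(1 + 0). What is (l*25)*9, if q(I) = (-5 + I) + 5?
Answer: 1350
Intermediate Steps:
q(I) = I
l = 6 (l = 6*(1 + 0) = 6*1 = 6)
(l*25)*9 = (6*25)*9 = 150*9 = 1350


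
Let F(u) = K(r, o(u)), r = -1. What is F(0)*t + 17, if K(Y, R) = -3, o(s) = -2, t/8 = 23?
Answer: -535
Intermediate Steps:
t = 184 (t = 8*23 = 184)
F(u) = -3
F(0)*t + 17 = -3*184 + 17 = -552 + 17 = -535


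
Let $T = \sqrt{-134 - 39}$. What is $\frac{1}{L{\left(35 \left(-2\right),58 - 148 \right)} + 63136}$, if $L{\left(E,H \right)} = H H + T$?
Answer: $\frac{71236}{5074567869} - \frac{i \sqrt{173}}{5074567869} \approx 1.4038 \cdot 10^{-5} - 2.5919 \cdot 10^{-9} i$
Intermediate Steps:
$T = i \sqrt{173}$ ($T = \sqrt{-173} = i \sqrt{173} \approx 13.153 i$)
$L{\left(E,H \right)} = H^{2} + i \sqrt{173}$ ($L{\left(E,H \right)} = H H + i \sqrt{173} = H^{2} + i \sqrt{173}$)
$\frac{1}{L{\left(35 \left(-2\right),58 - 148 \right)} + 63136} = \frac{1}{\left(\left(58 - 148\right)^{2} + i \sqrt{173}\right) + 63136} = \frac{1}{\left(\left(-90\right)^{2} + i \sqrt{173}\right) + 63136} = \frac{1}{\left(8100 + i \sqrt{173}\right) + 63136} = \frac{1}{71236 + i \sqrt{173}}$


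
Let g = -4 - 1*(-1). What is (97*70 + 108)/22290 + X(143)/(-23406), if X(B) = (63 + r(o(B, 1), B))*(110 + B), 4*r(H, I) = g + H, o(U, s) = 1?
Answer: -21222893/57968860 ≈ -0.36611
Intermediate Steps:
g = -3 (g = -4 + 1 = -3)
r(H, I) = -¾ + H/4 (r(H, I) = (-3 + H)/4 = -¾ + H/4)
X(B) = 6875 + 125*B/2 (X(B) = (63 + (-¾ + (¼)*1))*(110 + B) = (63 + (-¾ + ¼))*(110 + B) = (63 - ½)*(110 + B) = 125*(110 + B)/2 = 6875 + 125*B/2)
(97*70 + 108)/22290 + X(143)/(-23406) = (97*70 + 108)/22290 + (6875 + (125/2)*143)/(-23406) = (6790 + 108)*(1/22290) + (6875 + 17875/2)*(-1/23406) = 6898*(1/22290) + (31625/2)*(-1/23406) = 3449/11145 - 31625/46812 = -21222893/57968860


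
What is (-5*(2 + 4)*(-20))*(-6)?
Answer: -3600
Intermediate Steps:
(-5*(2 + 4)*(-20))*(-6) = (-5*6*(-20))*(-6) = -30*(-20)*(-6) = 600*(-6) = -3600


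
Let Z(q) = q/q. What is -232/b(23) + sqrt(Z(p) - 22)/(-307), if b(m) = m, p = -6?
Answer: -232/23 - I*sqrt(21)/307 ≈ -10.087 - 0.014927*I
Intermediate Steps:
Z(q) = 1
-232/b(23) + sqrt(Z(p) - 22)/(-307) = -232/23 + sqrt(1 - 22)/(-307) = -232*1/23 + sqrt(-21)*(-1/307) = -232/23 + (I*sqrt(21))*(-1/307) = -232/23 - I*sqrt(21)/307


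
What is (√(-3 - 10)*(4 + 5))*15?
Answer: 135*I*√13 ≈ 486.75*I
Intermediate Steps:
(√(-3 - 10)*(4 + 5))*15 = (√(-13)*9)*15 = ((I*√13)*9)*15 = (9*I*√13)*15 = 135*I*√13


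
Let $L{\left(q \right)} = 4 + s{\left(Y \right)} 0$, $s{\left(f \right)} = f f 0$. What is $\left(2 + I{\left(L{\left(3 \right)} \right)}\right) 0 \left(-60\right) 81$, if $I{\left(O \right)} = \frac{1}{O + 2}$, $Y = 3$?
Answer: $0$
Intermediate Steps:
$s{\left(f \right)} = 0$ ($s{\left(f \right)} = f^{2} \cdot 0 = 0$)
$L{\left(q \right)} = 4$ ($L{\left(q \right)} = 4 + 0 \cdot 0 = 4 + 0 = 4$)
$I{\left(O \right)} = \frac{1}{2 + O}$
$\left(2 + I{\left(L{\left(3 \right)} \right)}\right) 0 \left(-60\right) 81 = \left(2 + \frac{1}{2 + 4}\right) 0 \left(-60\right) 81 = \left(2 + \frac{1}{6}\right) 0 \left(-60\right) 81 = \frac{13}{6} \cdot 0 \left(-60\right) 81 = 0 \left(-60\right) 81 = 0 \cdot 81 = 0$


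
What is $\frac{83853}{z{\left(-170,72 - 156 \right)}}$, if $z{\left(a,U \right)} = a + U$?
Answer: $- \frac{83853}{254} \approx -330.13$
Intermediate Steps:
$z{\left(a,U \right)} = U + a$
$\frac{83853}{z{\left(-170,72 - 156 \right)}} = \frac{83853}{\left(72 - 156\right) - 170} = \frac{83853}{-84 - 170} = \frac{83853}{-254} = 83853 \left(- \frac{1}{254}\right) = - \frac{83853}{254}$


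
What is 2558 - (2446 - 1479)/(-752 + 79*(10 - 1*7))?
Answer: 1318337/515 ≈ 2559.9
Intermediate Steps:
2558 - (2446 - 1479)/(-752 + 79*(10 - 1*7)) = 2558 - 967/(-752 + 79*(10 - 7)) = 2558 - 967/(-752 + 79*3) = 2558 - 967/(-752 + 237) = 2558 - 967/(-515) = 2558 - 967*(-1)/515 = 2558 - 1*(-967/515) = 2558 + 967/515 = 1318337/515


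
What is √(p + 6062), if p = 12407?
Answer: √18469 ≈ 135.90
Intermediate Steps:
√(p + 6062) = √(12407 + 6062) = √18469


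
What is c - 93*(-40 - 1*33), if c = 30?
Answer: 6819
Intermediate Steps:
c - 93*(-40 - 1*33) = 30 - 93*(-40 - 1*33) = 30 - 93*(-40 - 33) = 30 - 93*(-73) = 30 + 6789 = 6819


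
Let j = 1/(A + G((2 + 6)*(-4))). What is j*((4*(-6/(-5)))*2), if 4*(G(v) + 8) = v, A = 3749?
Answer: 48/18665 ≈ 0.0025717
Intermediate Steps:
G(v) = -8 + v/4
j = 1/3733 (j = 1/(3749 + (-8 + ((2 + 6)*(-4))/4)) = 1/(3749 + (-8 + (8*(-4))/4)) = 1/(3749 + (-8 + (1/4)*(-32))) = 1/(3749 + (-8 - 8)) = 1/(3749 - 16) = 1/3733 ≈ 0.00026788)
j*((4*(-6/(-5)))*2) = ((4*(-6/(-5)))*2)/3733 = ((4*(-6*(-1/5)))*2)/3733 = ((4*(6/5))*2)/3733 = ((24/5)*2)/3733 = (1/3733)*(48/5) = 48/18665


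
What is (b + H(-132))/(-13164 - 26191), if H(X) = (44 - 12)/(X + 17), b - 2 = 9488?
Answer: -1091318/4525825 ≈ -0.24113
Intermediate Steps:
b = 9490 (b = 2 + 9488 = 9490)
H(X) = 32/(17 + X)
(b + H(-132))/(-13164 - 26191) = (9490 + 32/(17 - 132))/(-13164 - 26191) = (9490 + 32/(-115))/(-39355) = (9490 + 32*(-1/115))*(-1/39355) = (9490 - 32/115)*(-1/39355) = (1091318/115)*(-1/39355) = -1091318/4525825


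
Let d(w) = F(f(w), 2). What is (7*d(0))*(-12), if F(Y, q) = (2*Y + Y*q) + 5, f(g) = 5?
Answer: -2100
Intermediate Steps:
F(Y, q) = 5 + 2*Y + Y*q
d(w) = 25 (d(w) = 5 + 2*5 + 5*2 = 5 + 10 + 10 = 25)
(7*d(0))*(-12) = (7*25)*(-12) = 175*(-12) = -2100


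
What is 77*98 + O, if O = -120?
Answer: 7426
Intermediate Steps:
77*98 + O = 77*98 - 120 = 7546 - 120 = 7426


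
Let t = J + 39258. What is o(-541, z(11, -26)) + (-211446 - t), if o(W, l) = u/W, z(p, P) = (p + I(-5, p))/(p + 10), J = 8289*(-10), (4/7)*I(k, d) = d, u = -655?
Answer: -90786719/541 ≈ -1.6781e+5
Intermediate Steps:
I(k, d) = 7*d/4
J = -82890
z(p, P) = 11*p/(4*(10 + p)) (z(p, P) = (p + 7*p/4)/(p + 10) = (11*p/4)/(10 + p) = 11*p/(4*(10 + p)))
t = -43632 (t = -82890 + 39258 = -43632)
o(W, l) = -655/W
o(-541, z(11, -26)) + (-211446 - t) = -655/(-541) + (-211446 - 1*(-43632)) = -655*(-1/541) + (-211446 + 43632) = 655/541 - 167814 = -90786719/541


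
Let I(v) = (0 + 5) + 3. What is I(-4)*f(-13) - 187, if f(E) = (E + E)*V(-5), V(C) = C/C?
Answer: -395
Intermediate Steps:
V(C) = 1
I(v) = 8 (I(v) = 5 + 3 = 8)
f(E) = 2*E (f(E) = (E + E)*1 = (2*E)*1 = 2*E)
I(-4)*f(-13) - 187 = 8*(2*(-13)) - 187 = 8*(-26) - 187 = -208 - 187 = -395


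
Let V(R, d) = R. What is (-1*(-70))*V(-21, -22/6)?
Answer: -1470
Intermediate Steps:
(-1*(-70))*V(-21, -22/6) = -1*(-70)*(-21) = 70*(-21) = -1470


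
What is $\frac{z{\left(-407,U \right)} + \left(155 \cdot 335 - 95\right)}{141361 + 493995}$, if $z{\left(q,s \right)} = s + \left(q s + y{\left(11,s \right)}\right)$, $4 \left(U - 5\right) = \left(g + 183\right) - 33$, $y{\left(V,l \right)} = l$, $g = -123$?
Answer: $\frac{188285}{2541424} \approx 0.074086$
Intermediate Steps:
$U = \frac{47}{4}$ ($U = 5 + \frac{\left(-123 + 183\right) - 33}{4} = 5 + \frac{60 - 33}{4} = 5 + \frac{1}{4} \cdot 27 = 5 + \frac{27}{4} = \frac{47}{4} \approx 11.75$)
$z{\left(q,s \right)} = 2 s + q s$ ($z{\left(q,s \right)} = s + \left(q s + s\right) = s + \left(s + q s\right) = 2 s + q s$)
$\frac{z{\left(-407,U \right)} + \left(155 \cdot 335 - 95\right)}{141361 + 493995} = \frac{\frac{47 \left(2 - 407\right)}{4} + \left(155 \cdot 335 - 95\right)}{141361 + 493995} = \frac{\frac{47}{4} \left(-405\right) + \left(51925 - 95\right)}{635356} = \left(- \frac{19035}{4} + 51830\right) \frac{1}{635356} = \frac{188285}{4} \cdot \frac{1}{635356} = \frac{188285}{2541424}$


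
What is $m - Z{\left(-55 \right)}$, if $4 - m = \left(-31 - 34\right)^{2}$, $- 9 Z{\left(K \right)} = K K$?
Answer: $- \frac{34964}{9} \approx -3884.9$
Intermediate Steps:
$Z{\left(K \right)} = - \frac{K^{2}}{9}$ ($Z{\left(K \right)} = - \frac{K K}{9} = - \frac{K^{2}}{9}$)
$m = -4221$ ($m = 4 - \left(-31 - 34\right)^{2} = 4 - \left(-65\right)^{2} = 4 - 4225 = -4221$)
$m - Z{\left(-55 \right)} = -4221 - - \frac{\left(-55\right)^{2}}{9} = -4221 - \left(- \frac{1}{9}\right) 3025 = -4221 - - \frac{3025}{9} = -4221 + \frac{3025}{9} = - \frac{34964}{9}$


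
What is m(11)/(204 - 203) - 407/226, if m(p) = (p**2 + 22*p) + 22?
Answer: 86603/226 ≈ 383.20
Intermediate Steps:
m(p) = 22 + p**2 + 22*p
m(11)/(204 - 203) - 407/226 = (22 + 11**2 + 22*11)/(204 - 203) - 407/226 = (22 + 121 + 242)/1 - 407*1/226 = 385*1 - 407/226 = 385 - 407/226 = 86603/226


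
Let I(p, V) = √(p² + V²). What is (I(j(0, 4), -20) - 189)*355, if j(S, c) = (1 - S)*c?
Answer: -67095 + 1420*√26 ≈ -59854.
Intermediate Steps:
j(S, c) = c*(1 - S)
I(p, V) = √(V² + p²)
(I(j(0, 4), -20) - 189)*355 = (√((-20)² + (4*(1 - 1*0))²) - 189)*355 = (√(400 + (4*(1 + 0))²) - 189)*355 = (√(400 + (4*1)²) - 189)*355 = (√(400 + 4²) - 189)*355 = (√(400 + 16) - 189)*355 = (√416 - 189)*355 = (4*√26 - 189)*355 = (-189 + 4*√26)*355 = -67095 + 1420*√26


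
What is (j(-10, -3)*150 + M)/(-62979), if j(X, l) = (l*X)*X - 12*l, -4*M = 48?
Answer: 13204/20993 ≈ 0.62897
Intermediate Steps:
M = -12 (M = -¼*48 = -12)
j(X, l) = -12*l + l*X² (j(X, l) = (X*l)*X - 12*l = l*X² - 12*l = -12*l + l*X²)
(j(-10, -3)*150 + M)/(-62979) = (-3*(-12 + (-10)²)*150 - 12)/(-62979) = (-3*(-12 + 100)*150 - 12)*(-1/62979) = (-3*88*150 - 12)*(-1/62979) = (-264*150 - 12)*(-1/62979) = (-39600 - 12)*(-1/62979) = -39612*(-1/62979) = 13204/20993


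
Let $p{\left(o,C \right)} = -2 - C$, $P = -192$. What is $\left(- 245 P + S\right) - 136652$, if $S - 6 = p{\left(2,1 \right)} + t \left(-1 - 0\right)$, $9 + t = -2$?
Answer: $-89598$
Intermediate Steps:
$t = -11$ ($t = -9 - 2 = -11$)
$S = 14$ ($S = 6 - \left(3 + 11 \left(-1 - 0\right)\right) = 6 - \left(3 + 11 \left(-1 + 0\right)\right) = 6 - -8 = 6 + \left(-3 + 11\right) = 6 + 8 = 14$)
$\left(- 245 P + S\right) - 136652 = \left(\left(-245\right) \left(-192\right) + 14\right) - 136652 = \left(47040 + 14\right) - 136652 = 47054 - 136652 = -89598$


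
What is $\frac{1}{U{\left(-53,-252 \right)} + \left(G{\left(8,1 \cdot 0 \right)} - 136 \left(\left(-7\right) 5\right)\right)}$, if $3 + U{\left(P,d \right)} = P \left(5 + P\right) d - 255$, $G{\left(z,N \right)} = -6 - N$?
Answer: $- \frac{1}{636592} \approx -1.5709 \cdot 10^{-6}$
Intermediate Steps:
$U{\left(P,d \right)} = -258 + P d \left(5 + P\right)$ ($U{\left(P,d \right)} = -3 + \left(P \left(5 + P\right) d - 255\right) = -3 + \left(P d \left(5 + P\right) - 255\right) = -3 + \left(-255 + P d \left(5 + P\right)\right) = -258 + P d \left(5 + P\right)$)
$\frac{1}{U{\left(-53,-252 \right)} + \left(G{\left(8,1 \cdot 0 \right)} - 136 \left(\left(-7\right) 5\right)\right)} = \frac{1}{\left(-258 - 252 \left(-53\right)^{2} + 5 \left(-53\right) \left(-252\right)\right) - \left(6 + 0 + 136 \left(-7\right) 5\right)} = \frac{1}{\left(-258 - 707868 + 66780\right) - -4754} = \frac{1}{\left(-258 - 707868 + 66780\right) + \left(\left(-6 + 0\right) + 4760\right)} = \frac{1}{-641346 + \left(-6 + 4760\right)} = \frac{1}{-641346 + 4754} = \frac{1}{-636592} = - \frac{1}{636592}$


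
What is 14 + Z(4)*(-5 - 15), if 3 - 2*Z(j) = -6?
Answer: -76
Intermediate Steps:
Z(j) = 9/2 (Z(j) = 3/2 - ½*(-6) = 3/2 + 3 = 9/2)
14 + Z(4)*(-5 - 15) = 14 + 9*(-5 - 15)/2 = 14 + (9/2)*(-20) = 14 - 90 = -76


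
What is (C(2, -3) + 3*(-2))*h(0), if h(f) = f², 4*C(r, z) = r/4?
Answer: 0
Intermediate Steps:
C(r, z) = r/16 (C(r, z) = (r/4)/4 = r/16)
(C(2, -3) + 3*(-2))*h(0) = ((1/16)*2 + 3*(-2))*0² = (⅛ - 6)*0 = -47/8*0 = 0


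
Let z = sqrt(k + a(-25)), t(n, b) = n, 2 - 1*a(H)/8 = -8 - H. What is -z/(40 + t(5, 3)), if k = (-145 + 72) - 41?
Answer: -I*sqrt(26)/15 ≈ -0.33993*I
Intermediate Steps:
a(H) = 80 + 8*H (a(H) = 16 - 8*(-8 - H) = 16 + (64 + 8*H) = 80 + 8*H)
k = -114 (k = -73 - 41 = -114)
z = 3*I*sqrt(26) (z = sqrt(-114 + (80 + 8*(-25))) = sqrt(-114 + (80 - 200)) = sqrt(-114 - 120) = sqrt(-234) = 3*I*sqrt(26) ≈ 15.297*I)
-z/(40 + t(5, 3)) = -3*I*sqrt(26)/(40 + 5) = -3*I*sqrt(26)/45 = -I*sqrt(26)/15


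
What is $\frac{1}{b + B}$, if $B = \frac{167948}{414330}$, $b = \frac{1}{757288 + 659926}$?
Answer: $\frac{293597138310}{119009335601} \approx 2.467$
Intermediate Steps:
$b = \frac{1}{1417214} \approx 7.0561 \cdot 10^{-7}$
$B = \frac{83974}{207165}$ ($B = 167948 \cdot \frac{1}{414330} = \frac{83974}{207165} \approx 0.40535$)
$\frac{1}{b + B} = \frac{1}{\frac{1}{1417214} + \frac{83974}{207165}} = \frac{1}{\frac{119009335601}{293597138310}} = \frac{293597138310}{119009335601}$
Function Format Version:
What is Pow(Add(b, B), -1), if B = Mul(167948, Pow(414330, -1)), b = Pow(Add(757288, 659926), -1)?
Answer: Rational(293597138310, 119009335601) ≈ 2.4670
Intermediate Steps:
b = Rational(1, 1417214) (b = Pow(1417214, -1) = Rational(1, 1417214) ≈ 7.0561e-7)
B = Rational(83974, 207165) (B = Mul(167948, Rational(1, 414330)) = Rational(83974, 207165) ≈ 0.40535)
Pow(Add(b, B), -1) = Pow(Add(Rational(1, 1417214), Rational(83974, 207165)), -1) = Pow(Rational(119009335601, 293597138310), -1) = Rational(293597138310, 119009335601)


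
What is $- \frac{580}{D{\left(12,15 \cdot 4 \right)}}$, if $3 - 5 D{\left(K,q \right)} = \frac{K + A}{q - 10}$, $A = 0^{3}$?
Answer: $- \frac{72500}{69} \approx -1050.7$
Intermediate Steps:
$A = 0$
$D{\left(K,q \right)} = \frac{3}{5} - \frac{K}{5 \left(-10 + q\right)}$ ($D{\left(K,q \right)} = \frac{3}{5} - \frac{\left(K + 0\right) \frac{1}{q - 10}}{5} = \frac{3}{5} - \frac{K \frac{1}{-10 + q}}{5} = \frac{3}{5} - \frac{K}{5 \left(-10 + q\right)}$)
$- \frac{580}{D{\left(12,15 \cdot 4 \right)}} = - \frac{580}{\frac{1}{5} \frac{1}{-10 + 15 \cdot 4} \left(-30 - 12 + 3 \cdot 15 \cdot 4\right)} = - \frac{580}{\frac{1}{5} \frac{1}{-10 + 60} \left(-30 - 12 + 3 \cdot 60\right)} = - \frac{580}{\frac{1}{5} \cdot \frac{1}{50} \left(-30 - 12 + 180\right)} = - \frac{580}{\frac{1}{5} \cdot \frac{1}{50} \cdot 138} = - \frac{580}{\frac{69}{125}} = \left(-580\right) \frac{125}{69} = - \frac{72500}{69}$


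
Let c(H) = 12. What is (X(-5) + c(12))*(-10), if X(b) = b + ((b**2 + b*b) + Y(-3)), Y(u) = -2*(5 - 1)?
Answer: -490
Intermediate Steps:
Y(u) = -8 (Y(u) = -2*4 = -8)
X(b) = -8 + b + 2*b**2 (X(b) = b + ((b**2 + b*b) - 8) = b + ((b**2 + b**2) - 8) = b + (2*b**2 - 8) = b + (-8 + 2*b**2) = -8 + b + 2*b**2)
(X(-5) + c(12))*(-10) = ((-8 - 5 + 2*(-5)**2) + 12)*(-10) = ((-8 - 5 + 2*25) + 12)*(-10) = ((-8 - 5 + 50) + 12)*(-10) = (37 + 12)*(-10) = 49*(-10) = -490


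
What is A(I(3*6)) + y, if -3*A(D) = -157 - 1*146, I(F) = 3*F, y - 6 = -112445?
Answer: -112338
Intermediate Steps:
y = -112439 (y = 6 - 112445 = -112439)
A(D) = 101 (A(D) = -(-157 - 1*146)/3 = -(-157 - 146)/3 = -⅓*(-303) = 101)
A(I(3*6)) + y = 101 - 112439 = -112338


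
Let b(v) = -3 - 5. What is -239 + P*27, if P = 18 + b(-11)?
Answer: 31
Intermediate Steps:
b(v) = -8
P = 10 (P = 18 - 8 = 10)
-239 + P*27 = -239 + 10*27 = -239 + 270 = 31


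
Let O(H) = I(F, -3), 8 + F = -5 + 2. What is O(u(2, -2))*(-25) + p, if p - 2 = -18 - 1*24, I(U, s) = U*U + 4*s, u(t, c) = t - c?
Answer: -2765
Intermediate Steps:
F = -11 (F = -8 + (-5 + 2) = -8 - 3 = -11)
I(U, s) = U**2 + 4*s
O(H) = 109 (O(H) = (-11)**2 + 4*(-3) = 121 - 12 = 109)
p = -40 (p = 2 + (-18 - 1*24) = 2 + (-18 - 24) = 2 - 42 = -40)
O(u(2, -2))*(-25) + p = 109*(-25) - 40 = -2725 - 40 = -2765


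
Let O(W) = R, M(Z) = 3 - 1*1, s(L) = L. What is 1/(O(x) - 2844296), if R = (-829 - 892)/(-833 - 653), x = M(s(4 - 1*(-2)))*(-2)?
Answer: -1486/4226622135 ≈ -3.5158e-7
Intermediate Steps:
M(Z) = 2 (M(Z) = 3 - 1 = 2)
x = -4 (x = 2*(-2) = -4)
R = 1721/1486 (R = -1721/(-1486) = -1721*(-1/1486) = 1721/1486 ≈ 1.1581)
O(W) = 1721/1486
1/(O(x) - 2844296) = 1/(1721/1486 - 2844296) = 1/(-4226622135/1486) = -1486/4226622135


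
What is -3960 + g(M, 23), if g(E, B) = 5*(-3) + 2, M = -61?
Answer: -3973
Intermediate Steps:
g(E, B) = -13 (g(E, B) = -15 + 2 = -13)
-3960 + g(M, 23) = -3960 - 13 = -3973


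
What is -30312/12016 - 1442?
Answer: -2169673/1502 ≈ -1444.5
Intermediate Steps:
-30312/12016 - 1442 = -30312*1/12016 - 1442 = -3789/1502 - 1442 = -2169673/1502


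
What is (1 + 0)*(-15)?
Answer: -15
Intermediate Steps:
(1 + 0)*(-15) = 1*(-15) = -15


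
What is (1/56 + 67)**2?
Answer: 14085009/3136 ≈ 4491.4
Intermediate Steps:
(1/56 + 67)**2 = (3753/56)**2 = 14085009/3136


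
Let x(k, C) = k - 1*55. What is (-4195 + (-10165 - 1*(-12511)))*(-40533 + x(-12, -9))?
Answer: 75069400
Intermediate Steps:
x(k, C) = -55 + k (x(k, C) = k - 55 = -55 + k)
(-4195 + (-10165 - 1*(-12511)))*(-40533 + x(-12, -9)) = (-4195 + (-10165 - 1*(-12511)))*(-40533 + (-55 - 12)) = (-4195 + (-10165 + 12511))*(-40533 - 67) = (-4195 + 2346)*(-40600) = -1849*(-40600) = 75069400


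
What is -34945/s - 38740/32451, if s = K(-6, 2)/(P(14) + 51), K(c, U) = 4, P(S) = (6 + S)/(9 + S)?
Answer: -1352865796715/2985492 ≈ -4.5315e+5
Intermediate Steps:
P(S) = (6 + S)/(9 + S)
s = 92/1193 (s = 4/((6 + 14)/(9 + 14) + 51) = 4/(20/23 + 51) = 4/(1193/23) = 4*(23/1193) = 92/1193 ≈ 0.077116)
-34945/s - 38740/32451 = -34945/92/1193 - 38740/32451 = -34945*1193/92 - 38740*1/32451 = -41689385/92 - 38740/32451 = -1352865796715/2985492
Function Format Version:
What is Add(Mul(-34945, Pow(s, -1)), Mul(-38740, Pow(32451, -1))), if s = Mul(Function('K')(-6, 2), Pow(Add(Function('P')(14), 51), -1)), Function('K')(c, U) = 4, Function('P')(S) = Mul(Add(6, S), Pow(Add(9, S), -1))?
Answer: Rational(-1352865796715, 2985492) ≈ -4.5315e+5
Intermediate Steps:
Function('P')(S) = Mul(Pow(Add(9, S), -1), Add(6, S))
s = Rational(92, 1193) (s = Mul(4, Pow(Add(Mul(Pow(Add(9, 14), -1), Add(6, 14)), 51), -1)) = Mul(4, Pow(Add(Mul(Pow(23, -1), 20), 51), -1)) = Mul(4, Pow(Add(Mul(Rational(1, 23), 20), 51), -1)) = Mul(4, Pow(Add(Rational(20, 23), 51), -1)) = Mul(4, Pow(Rational(1193, 23), -1)) = Mul(4, Rational(23, 1193)) = Rational(92, 1193) ≈ 0.077116)
Add(Mul(-34945, Pow(s, -1)), Mul(-38740, Pow(32451, -1))) = Add(Mul(-34945, Pow(Rational(92, 1193), -1)), Mul(-38740, Pow(32451, -1))) = Add(Mul(-34945, Rational(1193, 92)), Mul(-38740, Rational(1, 32451))) = Add(Rational(-41689385, 92), Rational(-38740, 32451)) = Rational(-1352865796715, 2985492)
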